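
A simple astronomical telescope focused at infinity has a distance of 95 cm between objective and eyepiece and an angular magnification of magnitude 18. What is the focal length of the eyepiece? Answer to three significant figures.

In normal adjustment the tube length equals f_obj + f_eye and |M| = f_obj/f_eye.
So f_obj = 18 f_eye and 18 f_eye + f_eye = 95 cm, giving f_eye = 95/19 = 5.000 cm and f_obj = 90.000 cm.

5.00 cm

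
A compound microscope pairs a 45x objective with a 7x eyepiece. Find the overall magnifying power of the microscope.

315

The overall magnification of a compound microscope is the product of the objective and eyepiece magnifications:
M = M_obj x M_eye = 45 x 7 = 315.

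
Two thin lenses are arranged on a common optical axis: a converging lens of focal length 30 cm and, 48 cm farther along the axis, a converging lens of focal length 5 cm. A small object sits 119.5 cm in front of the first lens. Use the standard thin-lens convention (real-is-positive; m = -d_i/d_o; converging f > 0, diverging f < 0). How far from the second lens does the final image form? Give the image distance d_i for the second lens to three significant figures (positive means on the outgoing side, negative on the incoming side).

13.5 cm

First lens: d_i1 = 1/(1/30 - 1/119.5) = 40.056 cm.
That image sits 7.944 cm in front of the second lens, so d_o2 = 7.944 cm.
Second lens: d_i2 = 1/(1/5 - 1/(7.944)) = 13.491 cm.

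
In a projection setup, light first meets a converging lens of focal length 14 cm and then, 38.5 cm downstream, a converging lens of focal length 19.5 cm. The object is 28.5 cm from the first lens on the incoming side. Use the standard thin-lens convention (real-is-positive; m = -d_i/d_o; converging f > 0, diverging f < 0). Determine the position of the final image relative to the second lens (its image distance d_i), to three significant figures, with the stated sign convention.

-25.1 cm

First lens: d_i1 = 1/(1/14 - 1/28.5) = 27.517 cm.
Object distance for lens 2: d_o2 = 38.5 - 27.517 = 10.983 cm.
Second lens: d_i2 = 1/(1/19.5 - 1/(10.983)) = -25.145 cm.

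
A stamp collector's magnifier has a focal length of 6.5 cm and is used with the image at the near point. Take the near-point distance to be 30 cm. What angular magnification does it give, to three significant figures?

5.62

M = 1 + D/f = 1 + 30/6.5 = 5.615.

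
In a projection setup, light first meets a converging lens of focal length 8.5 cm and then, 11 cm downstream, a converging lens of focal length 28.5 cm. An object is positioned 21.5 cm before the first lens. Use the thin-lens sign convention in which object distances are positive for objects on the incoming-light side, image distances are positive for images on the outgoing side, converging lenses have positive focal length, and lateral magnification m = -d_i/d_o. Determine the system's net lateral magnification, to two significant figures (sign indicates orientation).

-0.59

First lens: d_i1 = 1/(1/8.5 - 1/21.5) = 14.058 cm.
m_1 = -(14.058)/21.5 = -0.6538.
Since 14.058 cm > 11 cm, the first image lies past the second lens and serves as a virtual object: d_o2 = L - d_i1 = -3.058 cm.
Second lens: d_i2 = 1/(1/28.5 - 1/(-3.058)) = 2.761 cm.
m_2 = -(2.761)/(-3.058) = 0.9031.
The system's lateral magnification is m_1 m_2 = (-0.6538)(0.9031) = -0.5905.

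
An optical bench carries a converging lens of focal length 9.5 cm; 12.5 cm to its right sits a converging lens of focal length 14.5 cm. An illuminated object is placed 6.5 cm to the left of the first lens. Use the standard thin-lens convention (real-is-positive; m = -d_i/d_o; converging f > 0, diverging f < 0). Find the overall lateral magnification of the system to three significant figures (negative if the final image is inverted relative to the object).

-2.47

Lens 1: 1/d_i1 = 1/f_1 - 1/d_o1 = 1/9.5 - 1/6.5 = -0.04858 cm^-1, so d_i1 = -20.583 cm.
m_1 = -(-20.583)/6.5 = 3.1667.
With d_i1 < 0 the first image is virtual and lies on the object side; the object distance for lens 2 is d_o2 = 12.5 - (-20.583) = 33.083 cm.
Lens 2: 1/d_i2 = 1/f_2 - 1/d_o2 = 1/14.5 - 1/(33.083) = 0.03874 cm^-1, so d_i2 = 25.814 cm.
m_2 = -(25.814)/(33.083) = -0.7803.
The system's lateral magnification is m_1 m_2 = (3.1667)(-0.7803) = -2.4709.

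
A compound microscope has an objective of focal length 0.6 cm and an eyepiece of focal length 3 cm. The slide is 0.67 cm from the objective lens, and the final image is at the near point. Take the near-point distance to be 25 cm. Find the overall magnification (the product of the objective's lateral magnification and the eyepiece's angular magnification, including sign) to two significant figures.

-80

Objective: 1/d_i = 1/f_obj - 1/d_o = 1/0.6 - 1/0.67 = 0.17413 cm^-1, so d_i = 5.743 cm.
m_obj = -d_i/d_o = -5.743/0.67 = -8.571.
Eyepiece angular magnification (image at near point): M_eye = 1 + D/f_e = 1 + 25/3 = 9.333.
Overall M = m_obj x M_eye = (-8.571)(9.333) = -80.00.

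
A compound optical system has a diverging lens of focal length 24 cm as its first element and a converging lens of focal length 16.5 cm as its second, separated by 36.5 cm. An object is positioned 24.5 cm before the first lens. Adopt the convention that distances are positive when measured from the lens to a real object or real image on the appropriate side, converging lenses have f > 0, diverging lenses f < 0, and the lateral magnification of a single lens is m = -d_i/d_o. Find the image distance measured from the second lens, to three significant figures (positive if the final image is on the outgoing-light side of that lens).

25.0 cm

Lens 1: 1/d_i1 = 1/f_1 - 1/d_o1 = 1/(-24) - 1/24.5 = -0.08248 cm^-1, so d_i1 = -12.124 cm.
With d_i1 < 0 the first image is virtual and lies on the object side; the object distance for lens 2 is d_o2 = 36.5 - (-12.124) = 48.624 cm.
Lens 2: 1/d_i2 = 1/f_2 - 1/d_o2 = 1/16.5 - 1/(48.624) = 0.04004 cm^-1, so d_i2 = 24.975 cm.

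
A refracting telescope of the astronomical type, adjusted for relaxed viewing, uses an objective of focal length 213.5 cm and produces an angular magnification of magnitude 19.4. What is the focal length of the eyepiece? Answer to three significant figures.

11.0 cm

|M| = f_obj/f_eye, so f_eye = f_obj/|M| = 213.5/19.4 = 11.005 cm.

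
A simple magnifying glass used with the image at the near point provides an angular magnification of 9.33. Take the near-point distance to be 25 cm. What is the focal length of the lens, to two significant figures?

3.0 cm

For the image at the near point, M = 1 + D/f.
f = D/(M - 1) = 25/(9.33 - 1) = 3.001 cm.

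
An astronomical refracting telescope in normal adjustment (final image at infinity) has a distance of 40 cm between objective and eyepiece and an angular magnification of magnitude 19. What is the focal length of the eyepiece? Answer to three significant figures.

2.00 cm

In normal adjustment the tube length equals f_obj + f_eye and |M| = f_obj/f_eye.
So f_obj = 19 f_eye and 19 f_eye + f_eye = 40 cm, giving f_eye = 40/20 = 2.000 cm and f_obj = 38.000 cm.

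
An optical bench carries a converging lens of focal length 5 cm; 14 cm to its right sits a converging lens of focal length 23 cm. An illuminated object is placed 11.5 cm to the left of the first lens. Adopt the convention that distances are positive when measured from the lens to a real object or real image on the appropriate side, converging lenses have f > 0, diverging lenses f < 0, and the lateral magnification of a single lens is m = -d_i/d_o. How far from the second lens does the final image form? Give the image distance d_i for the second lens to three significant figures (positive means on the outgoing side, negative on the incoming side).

First lens: d_i1 = 1/(1/5 - 1/11.5) = 8.846 cm.
The intermediate image is 8.846 cm to the right of lens 1, so d_o2 = L - d_i1 = 14 - 8.846 = 5.154 cm.
Second lens: d_i2 = 1/(1/23 - 1/(5.154)) = -6.642 cm.

-6.64 cm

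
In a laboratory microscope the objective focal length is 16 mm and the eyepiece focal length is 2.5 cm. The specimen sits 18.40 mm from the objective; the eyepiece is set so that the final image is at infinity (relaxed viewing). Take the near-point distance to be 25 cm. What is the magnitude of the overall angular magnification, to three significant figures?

Convert to cm: f_obj = 16 mm = 1.6 cm; d_o = 18.40 mm = 1.84 cm.
Objective: 1/d_i = 1/f_obj - 1/d_o = 1/1.6 - 1/1.84 = 0.08152 cm^-1, so d_i = 12.267 cm.
m_obj = -d_i/d_o = -12.267/1.84 = -6.667.
Eyepiece angular magnification (image at infinity): M_eye = D/f_e = 25/2.5 = 10.000.
Overall M = m_obj x M_eye = (-6.667)(10.000) = -66.67.
|M| = 66.67.

66.7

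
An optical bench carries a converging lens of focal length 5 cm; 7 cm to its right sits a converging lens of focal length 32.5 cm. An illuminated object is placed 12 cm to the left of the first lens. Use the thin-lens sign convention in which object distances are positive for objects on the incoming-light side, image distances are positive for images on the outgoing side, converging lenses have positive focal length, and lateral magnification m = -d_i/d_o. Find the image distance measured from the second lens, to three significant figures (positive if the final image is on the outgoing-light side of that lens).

1.50 cm

First lens: d_i1 = 1/(1/5 - 1/12) = 8.571 cm.
Since 8.571 cm > 7 cm, the first image lies past the second lens and serves as a virtual object: d_o2 = L - d_i1 = -1.571 cm.
Second lens: d_i2 = 1/(1/32.5 - 1/(-1.571)) = 1.499 cm.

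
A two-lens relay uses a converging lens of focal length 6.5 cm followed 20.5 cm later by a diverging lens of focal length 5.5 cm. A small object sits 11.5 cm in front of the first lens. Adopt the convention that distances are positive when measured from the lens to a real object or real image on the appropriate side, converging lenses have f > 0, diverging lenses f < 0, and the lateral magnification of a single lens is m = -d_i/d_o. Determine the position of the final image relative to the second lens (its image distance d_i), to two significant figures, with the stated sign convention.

-2.8 cm

First lens: d_i1 = 1/(1/6.5 - 1/11.5) = 14.950 cm.
That image sits 5.550 cm in front of the second lens, so d_o2 = 5.550 cm.
Second lens: d_i2 = 1/(1/(-5.5) - 1/(5.550)) = -2.762 cm.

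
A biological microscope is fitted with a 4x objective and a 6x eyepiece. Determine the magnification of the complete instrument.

24

The overall magnification of a compound microscope is the product of the objective and eyepiece magnifications:
M = M_obj x M_eye = 4 x 6 = 24.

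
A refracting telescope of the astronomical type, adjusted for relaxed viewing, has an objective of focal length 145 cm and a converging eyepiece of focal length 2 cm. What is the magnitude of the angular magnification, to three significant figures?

|M| = f_obj/|f_eye| = 145/2 = 72.500.

72.5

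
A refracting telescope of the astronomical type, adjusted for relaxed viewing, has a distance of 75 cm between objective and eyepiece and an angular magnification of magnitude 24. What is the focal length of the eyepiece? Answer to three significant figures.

3.00 cm

In normal adjustment the tube length equals f_obj + f_eye and |M| = f_obj/f_eye.
So f_obj = 24 f_eye and 24 f_eye + f_eye = 75 cm, giving f_eye = 75/25 = 3.000 cm and f_obj = 72.000 cm.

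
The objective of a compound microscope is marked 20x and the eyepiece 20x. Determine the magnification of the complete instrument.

400

The overall magnification of a compound microscope is the product of the objective and eyepiece magnifications:
M = M_obj x M_eye = 20 x 20 = 400.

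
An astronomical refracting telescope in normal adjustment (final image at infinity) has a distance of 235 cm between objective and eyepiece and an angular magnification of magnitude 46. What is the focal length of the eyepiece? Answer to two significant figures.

5.0 cm

In normal adjustment the tube length equals f_obj + f_eye and |M| = f_obj/f_eye.
So f_obj = 46 f_eye and 46 f_eye + f_eye = 235 cm, giving f_eye = 235/47 = 5.000 cm and f_obj = 230.000 cm.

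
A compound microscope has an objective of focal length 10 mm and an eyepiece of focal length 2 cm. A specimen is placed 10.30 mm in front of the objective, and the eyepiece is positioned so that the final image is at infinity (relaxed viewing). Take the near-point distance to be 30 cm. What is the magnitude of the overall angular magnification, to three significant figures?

500

Convert to cm: f_obj = 10 mm = 1 cm; d_o = 10.30 mm = 1.03 cm.
Objective: 1/d_i = 1/f_obj - 1/d_o = 1/1 - 1/1.03 = 0.02913 cm^-1, so d_i = 34.333 cm.
m_obj = -d_i/d_o = -34.333/1.03 = -33.333.
Eyepiece angular magnification (image at infinity): M_eye = D/f_e = 30/2 = 15.000.
Overall M = m_obj x M_eye = (-33.333)(15.000) = -500.00.
|M| = 500.00.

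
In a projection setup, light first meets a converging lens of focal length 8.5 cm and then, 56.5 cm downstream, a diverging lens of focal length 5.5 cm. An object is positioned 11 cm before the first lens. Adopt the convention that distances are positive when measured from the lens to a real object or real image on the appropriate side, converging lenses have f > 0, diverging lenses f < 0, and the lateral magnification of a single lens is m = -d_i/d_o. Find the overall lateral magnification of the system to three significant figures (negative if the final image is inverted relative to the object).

First lens: d_i1 = 1/(1/8.5 - 1/11) = 37.400 cm.
m_1 = -(37.400)/11 = -3.4000.
Object distance for lens 2: d_o2 = 56.5 - 37.400 = 19.100 cm.
Second lens: d_i2 = 1/(1/(-5.5) - 1/(19.100)) = -4.270 cm.
m_2 = -(-4.270)/(19.100) = 0.2236.
Overall magnification: m = m_1 m_2 = -0.7602.

-0.760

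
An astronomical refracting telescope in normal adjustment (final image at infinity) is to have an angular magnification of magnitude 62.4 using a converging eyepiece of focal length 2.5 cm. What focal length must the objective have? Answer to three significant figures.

156 cm

|M| = f_obj/|f_eye|, so f_obj = |M| x |f_eye| = 62.4 x 2.5 = 156.000 cm.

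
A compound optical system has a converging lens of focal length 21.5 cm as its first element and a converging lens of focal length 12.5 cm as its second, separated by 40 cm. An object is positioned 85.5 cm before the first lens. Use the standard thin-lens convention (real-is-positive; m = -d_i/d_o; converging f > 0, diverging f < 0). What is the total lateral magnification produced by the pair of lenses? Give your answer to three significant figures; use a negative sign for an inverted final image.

-3.43

First lens: d_i1 = 1/(1/21.5 - 1/85.5) = 28.723 cm.
m_1 = -(28.723)/85.5 = -0.3359.
Object distance for lens 2: d_o2 = 40 - 28.723 = 11.277 cm.
Second lens: d_i2 = 1/(1/12.5 - 1/(11.277)) = -115.296 cm.
m_2 = -(-115.296)/(11.277) = 10.2236.
The system's lateral magnification is m_1 m_2 = (-0.3359)(10.2236) = -3.4345.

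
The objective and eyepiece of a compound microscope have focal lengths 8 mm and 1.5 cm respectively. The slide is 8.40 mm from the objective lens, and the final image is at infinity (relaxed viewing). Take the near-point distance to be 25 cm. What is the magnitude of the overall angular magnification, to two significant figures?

330

Convert to cm: f_obj = 8 mm = 0.8 cm; d_o = 8.40 mm = 0.84 cm.
Objective: 1/d_i = 1/f_obj - 1/d_o = 1/0.8 - 1/0.84 = 0.05952 cm^-1, so d_i = 16.800 cm.
m_obj = -d_i/d_o = -16.800/0.84 = -20.000.
Eyepiece angular magnification (image at infinity): M_eye = D/f_e = 25/1.5 = 16.667.
Overall M = m_obj x M_eye = (-20.000)(16.667) = -333.33.
|M| = 333.33.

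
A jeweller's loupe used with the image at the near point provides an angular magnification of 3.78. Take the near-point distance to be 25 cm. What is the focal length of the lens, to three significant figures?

8.99 cm

For the image at the near point, M = 1 + D/f.
f = D/(M - 1) = 25/(3.78 - 1) = 8.993 cm.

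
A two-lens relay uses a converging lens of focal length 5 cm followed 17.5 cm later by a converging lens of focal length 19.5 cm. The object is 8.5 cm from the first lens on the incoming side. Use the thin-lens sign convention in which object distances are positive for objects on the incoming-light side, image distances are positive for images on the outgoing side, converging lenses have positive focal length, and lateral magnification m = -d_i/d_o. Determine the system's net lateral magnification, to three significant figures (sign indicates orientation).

Applying the thin-lens equation to the first lens, 1/5 = 1/8.5 + 1/d_i1, which gives d_i1 = 12.143 cm.
Its lateral magnification is m_1 = -d_i1/d_o1 = -(12.143)/8.5 = -1.4286.
The intermediate image is 12.143 cm to the right of lens 1, so d_o2 = L - d_i1 = 17.5 - 12.143 = 5.357 cm.
Applying the thin-lens equation again with f_2 = 19.5 cm and d_o2 = 5.357 cm gives d_i2 = -7.386 cm.
m_2 = -(-7.386)/(5.357) = 1.3788.
The system's lateral magnification is m_1 m_2 = (-1.4286)(1.3788) = -1.9697.

-1.97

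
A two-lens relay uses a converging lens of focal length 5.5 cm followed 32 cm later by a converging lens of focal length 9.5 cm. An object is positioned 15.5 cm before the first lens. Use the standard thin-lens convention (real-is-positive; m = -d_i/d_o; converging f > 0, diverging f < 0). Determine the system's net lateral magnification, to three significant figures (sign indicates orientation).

Applying the thin-lens equation to the first lens, 1/5.5 = 1/15.5 + 1/d_i1, which gives d_i1 = 8.525 cm.
Its lateral magnification is m_1 = -d_i1/d_o1 = -(8.525)/15.5 = -0.5500.
Object distance for lens 2: d_o2 = 32 - 8.525 = 23.475 cm.
Applying the thin-lens equation again with f_2 = 9.5 cm and d_o2 = 23.475 cm gives d_i2 = 15.958 cm.
m_2 = -(15.958)/(23.475) = -0.6798.
Total m = m_1 x m_2 = (-0.5500)(-0.6798) = 0.3739.

0.374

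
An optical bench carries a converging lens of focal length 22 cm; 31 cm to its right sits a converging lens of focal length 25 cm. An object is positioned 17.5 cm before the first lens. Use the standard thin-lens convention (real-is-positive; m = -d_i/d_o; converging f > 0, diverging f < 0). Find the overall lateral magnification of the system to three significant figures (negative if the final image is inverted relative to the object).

-1.33

Lens 1: 1/d_i1 = 1/f_1 - 1/d_o1 = 1/22 - 1/17.5 = -0.01169 cm^-1, so d_i1 = -85.556 cm.
m_1 = -(-85.556)/17.5 = 4.8889.
The intermediate image is virtual, 85.556 cm to the left of lens 1, so d_o2 = L - d_i1 = 31 - (-85.556) = 116.556 cm.
Lens 2: 1/d_i2 = 1/f_2 - 1/d_o2 = 1/25 - 1/(116.556) = 0.03142 cm^-1, so d_i2 = 31.826 cm.
m_2 = -(31.826)/(116.556) = -0.2731.
Overall magnification: m = m_1 m_2 = -1.3350.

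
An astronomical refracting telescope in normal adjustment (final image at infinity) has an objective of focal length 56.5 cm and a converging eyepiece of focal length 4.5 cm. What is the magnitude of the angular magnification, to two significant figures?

13

|M| = f_obj/|f_eye| = 56.5/4.5 = 12.556.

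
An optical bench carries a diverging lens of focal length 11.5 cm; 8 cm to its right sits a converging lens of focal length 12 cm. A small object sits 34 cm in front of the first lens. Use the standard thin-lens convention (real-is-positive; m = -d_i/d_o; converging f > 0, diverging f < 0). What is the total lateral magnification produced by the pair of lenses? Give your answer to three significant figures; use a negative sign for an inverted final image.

Lens 1: 1/d_i1 = 1/f_1 - 1/d_o1 = 1/(-11.5) - 1/34 = -0.11637 cm^-1, so d_i1 = -8.593 cm.
m_1 = -(-8.593)/34 = 0.2527.
With d_i1 < 0 the first image is virtual and lies on the object side; the object distance for lens 2 is d_o2 = 8 - (-8.593) = 16.593 cm.
Lens 2: 1/d_i2 = 1/f_2 - 1/d_o2 = 1/12 - 1/(16.593) = 0.02307 cm^-1, so d_i2 = 43.349 cm.
m_2 = -(43.349)/(16.593) = -2.6124.
Total m = m_1 x m_2 = (0.2527)(-2.6124) = -0.6603.

-0.660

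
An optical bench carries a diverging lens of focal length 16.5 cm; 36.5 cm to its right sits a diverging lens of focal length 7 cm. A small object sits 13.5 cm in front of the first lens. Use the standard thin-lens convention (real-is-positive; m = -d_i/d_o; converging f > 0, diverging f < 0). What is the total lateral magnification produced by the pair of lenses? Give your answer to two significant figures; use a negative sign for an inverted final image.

0.076

Applying the thin-lens equation to the first lens, 1/(-16.5) = 1/13.5 + 1/d_i1, which gives d_i1 = -7.425 cm.
Its lateral magnification is m_1 = -d_i1/d_o1 = -(-7.425)/13.5 = 0.5500.
The intermediate image is virtual, 7.425 cm to the left of lens 1, so d_o2 = L - d_i1 = 36.5 - (-7.425) = 43.925 cm.
Applying the thin-lens equation again with f_2 = -7 cm and d_o2 = 43.925 cm gives d_i2 = -6.038 cm.
m_2 = -(-6.038)/(43.925) = 0.1375.
The system's lateral magnification is m_1 m_2 = (0.5500)(0.1375) = 0.0756.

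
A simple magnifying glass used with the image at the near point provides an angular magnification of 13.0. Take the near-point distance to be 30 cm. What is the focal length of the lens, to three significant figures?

2.50 cm

For the image at the near point, M = 1 + D/f.
f = D/(M - 1) = 30/(13.0 - 1) = 2.500 cm.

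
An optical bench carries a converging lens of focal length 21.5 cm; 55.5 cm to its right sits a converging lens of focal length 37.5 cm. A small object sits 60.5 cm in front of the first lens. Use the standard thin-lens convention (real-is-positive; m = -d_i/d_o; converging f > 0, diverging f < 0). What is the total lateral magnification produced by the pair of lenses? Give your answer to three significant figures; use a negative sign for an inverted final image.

-1.35

First lens: d_i1 = 1/(1/21.5 - 1/60.5) = 33.353 cm.
m_1 = -(33.353)/60.5 = -0.5513.
The intermediate image is 33.353 cm to the right of lens 1, so d_o2 = L - d_i1 = 55.5 - 33.353 = 22.147 cm.
Second lens: d_i2 = 1/(1/37.5 - 1/(22.147)) = -54.097 cm.
m_2 = -(-54.097)/(22.147) = 2.4426.
Overall magnification: m = m_1 m_2 = -1.3466.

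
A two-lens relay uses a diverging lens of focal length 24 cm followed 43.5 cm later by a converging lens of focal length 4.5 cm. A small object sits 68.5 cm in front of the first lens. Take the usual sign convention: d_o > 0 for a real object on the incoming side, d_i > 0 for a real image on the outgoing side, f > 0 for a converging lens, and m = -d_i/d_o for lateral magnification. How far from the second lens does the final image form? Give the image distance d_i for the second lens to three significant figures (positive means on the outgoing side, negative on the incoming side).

Lens 1: 1/d_i1 = 1/f_1 - 1/d_o1 = 1/(-24) - 1/68.5 = -0.05627 cm^-1, so d_i1 = -17.773 cm.
The intermediate image is virtual, 17.773 cm to the left of lens 1, so d_o2 = L - d_i1 = 43.5 - (-17.773) = 61.273 cm.
Lens 2: 1/d_i2 = 1/f_2 - 1/d_o2 = 1/4.5 - 1/(61.273) = 0.20590 cm^-1, so d_i2 = 4.857 cm.

4.86 cm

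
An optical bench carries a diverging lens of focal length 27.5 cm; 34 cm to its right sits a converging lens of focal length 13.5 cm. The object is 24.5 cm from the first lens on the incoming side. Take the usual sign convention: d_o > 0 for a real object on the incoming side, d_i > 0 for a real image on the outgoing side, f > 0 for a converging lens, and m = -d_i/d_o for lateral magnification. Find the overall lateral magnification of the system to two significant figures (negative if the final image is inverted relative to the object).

First lens: d_i1 = 1/(1/(-27.5) - 1/24.5) = -12.957 cm.
m_1 = -(-12.957)/24.5 = 0.5288.
With d_i1 < 0 the first image is virtual and lies on the object side; the object distance for lens 2 is d_o2 = 34 - (-12.957) = 46.957 cm.
Second lens: d_i2 = 1/(1/13.5 - 1/(46.957)) = 18.947 cm.
m_2 = -(18.947)/(46.957) = -0.4035.
Total m = m_1 x m_2 = (0.5288)(-0.4035) = -0.2134.

-0.21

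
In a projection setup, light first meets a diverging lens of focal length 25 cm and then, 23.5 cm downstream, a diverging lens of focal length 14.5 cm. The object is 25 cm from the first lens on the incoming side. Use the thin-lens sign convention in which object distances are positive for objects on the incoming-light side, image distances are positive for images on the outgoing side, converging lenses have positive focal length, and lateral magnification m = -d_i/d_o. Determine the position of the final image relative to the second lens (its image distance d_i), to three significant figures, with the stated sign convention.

First lens: d_i1 = 1/(1/(-25) - 1/25) = -12.500 cm.
With d_i1 < 0 the first image is virtual and lies on the object side; the object distance for lens 2 is d_o2 = 23.5 - (-12.500) = 36.000 cm.
Second lens: d_i2 = 1/(1/(-14.5) - 1/(36.000)) = -10.337 cm.

-10.3 cm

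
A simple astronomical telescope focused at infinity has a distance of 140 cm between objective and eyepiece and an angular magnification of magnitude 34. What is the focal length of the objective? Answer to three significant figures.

In normal adjustment the tube length equals f_obj + f_eye and |M| = f_obj/f_eye.
So f_obj = 34 f_eye and 34 f_eye + f_eye = 140 cm, giving f_eye = 140/35 = 4.000 cm and f_obj = 136.000 cm.

136 cm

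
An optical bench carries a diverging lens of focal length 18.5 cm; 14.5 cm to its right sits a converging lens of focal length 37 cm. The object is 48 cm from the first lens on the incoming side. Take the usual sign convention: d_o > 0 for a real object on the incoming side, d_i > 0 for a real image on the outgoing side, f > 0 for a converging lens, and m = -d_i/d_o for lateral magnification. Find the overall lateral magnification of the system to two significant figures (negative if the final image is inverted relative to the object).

1.1

Lens 1: 1/d_i1 = 1/f_1 - 1/d_o1 = 1/(-18.5) - 1/48 = -0.07489 cm^-1, so d_i1 = -13.353 cm.
m_1 = -(-13.353)/48 = 0.2782.
The intermediate image is virtual, 13.353 cm to the left of lens 1, so d_o2 = L - d_i1 = 14.5 - (-13.353) = 27.853 cm.
Lens 2: 1/d_i2 = 1/f_2 - 1/d_o2 = 1/37 - 1/(27.853) = -0.00888 cm^-1, so d_i2 = -112.673 cm.
m_2 = -(-112.673)/(27.853) = 4.0452.
Total m = m_1 x m_2 = (0.2782)(4.0452) = 1.1254.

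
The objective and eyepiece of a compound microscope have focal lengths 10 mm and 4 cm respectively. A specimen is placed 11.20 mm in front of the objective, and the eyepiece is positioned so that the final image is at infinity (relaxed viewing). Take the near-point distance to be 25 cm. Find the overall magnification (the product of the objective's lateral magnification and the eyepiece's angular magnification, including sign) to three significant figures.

Convert to cm: f_obj = 10 mm = 1 cm; d_o = 11.20 mm = 1.12 cm.
Objective: 1/d_i = 1/f_obj - 1/d_o = 1/1 - 1/1.12 = 0.10714 cm^-1, so d_i = 9.333 cm.
m_obj = -d_i/d_o = -9.333/1.12 = -8.333.
Eyepiece angular magnification (image at infinity): M_eye = D/f_e = 25/4 = 6.250.
Overall M = m_obj x M_eye = (-8.333)(6.250) = -52.08.

-52.1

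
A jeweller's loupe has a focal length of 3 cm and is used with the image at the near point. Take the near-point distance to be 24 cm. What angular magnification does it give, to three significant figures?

9.00

M = 1 + D/f = 1 + 24/3 = 9.000.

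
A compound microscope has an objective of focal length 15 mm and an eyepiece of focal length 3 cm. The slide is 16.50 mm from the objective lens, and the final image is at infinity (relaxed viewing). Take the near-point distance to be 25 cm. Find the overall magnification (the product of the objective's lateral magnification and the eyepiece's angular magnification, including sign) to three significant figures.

Convert to cm: f_obj = 15 mm = 1.5 cm; d_o = 16.50 mm = 1.65 cm.
Objective: 1/d_i = 1/f_obj - 1/d_o = 1/1.5 - 1/1.65 = 0.06061 cm^-1, so d_i = 16.500 cm.
m_obj = -d_i/d_o = -16.500/1.65 = -10.000.
Eyepiece angular magnification (image at infinity): M_eye = D/f_e = 25/3 = 8.333.
Overall M = m_obj x M_eye = (-10.000)(8.333) = -83.33.

-83.3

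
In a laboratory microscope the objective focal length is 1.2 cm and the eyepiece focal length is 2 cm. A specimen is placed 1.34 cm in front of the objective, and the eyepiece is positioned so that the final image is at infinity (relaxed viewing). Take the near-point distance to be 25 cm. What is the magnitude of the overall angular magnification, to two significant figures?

110

Objective: 1/d_i = 1/f_obj - 1/d_o = 1/1.2 - 1/1.34 = 0.08706 cm^-1, so d_i = 11.486 cm.
m_obj = -d_i/d_o = -11.486/1.34 = -8.571.
Eyepiece angular magnification (image at infinity): M_eye = D/f_e = 25/2 = 12.500.
Overall M = m_obj x M_eye = (-8.571)(12.500) = -107.14.
|M| = 107.14.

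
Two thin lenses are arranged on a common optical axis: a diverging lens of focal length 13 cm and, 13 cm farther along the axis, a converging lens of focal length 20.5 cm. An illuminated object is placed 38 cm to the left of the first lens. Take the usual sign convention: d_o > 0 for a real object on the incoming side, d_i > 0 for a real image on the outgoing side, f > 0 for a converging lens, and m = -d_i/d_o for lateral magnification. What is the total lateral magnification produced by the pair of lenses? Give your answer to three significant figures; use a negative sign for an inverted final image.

-2.39

First lens: d_i1 = 1/(1/(-13) - 1/38) = -9.686 cm.
m_1 = -(-9.686)/38 = 0.2549.
The intermediate image is virtual, 9.686 cm to the left of lens 1, so d_o2 = L - d_i1 = 13 - (-9.686) = 22.686 cm.
Second lens: d_i2 = 1/(1/20.5 - 1/(22.686)) = 212.722 cm.
m_2 = -(212.722)/(22.686) = -9.3767.
Total m = m_1 x m_2 = (0.2549)(-9.3767) = -2.3901.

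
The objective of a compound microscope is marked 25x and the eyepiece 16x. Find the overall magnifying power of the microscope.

400

The overall magnification of a compound microscope is the product of the objective and eyepiece magnifications:
M = M_obj x M_eye = 25 x 16 = 400.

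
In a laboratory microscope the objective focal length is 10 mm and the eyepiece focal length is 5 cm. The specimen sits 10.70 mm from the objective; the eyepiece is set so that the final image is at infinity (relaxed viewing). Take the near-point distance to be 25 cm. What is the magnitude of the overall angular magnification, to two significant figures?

71

Convert to cm: f_obj = 10 mm = 1 cm; d_o = 10.70 mm = 1.07 cm.
Objective: 1/d_i = 1/f_obj - 1/d_o = 1/1 - 1/1.07 = 0.06542 cm^-1, so d_i = 15.286 cm.
m_obj = -d_i/d_o = -15.286/1.07 = -14.286.
Eyepiece angular magnification (image at infinity): M_eye = D/f_e = 25/5 = 5.000.
Overall M = m_obj x M_eye = (-14.286)(5.000) = -71.43.
|M| = 71.43.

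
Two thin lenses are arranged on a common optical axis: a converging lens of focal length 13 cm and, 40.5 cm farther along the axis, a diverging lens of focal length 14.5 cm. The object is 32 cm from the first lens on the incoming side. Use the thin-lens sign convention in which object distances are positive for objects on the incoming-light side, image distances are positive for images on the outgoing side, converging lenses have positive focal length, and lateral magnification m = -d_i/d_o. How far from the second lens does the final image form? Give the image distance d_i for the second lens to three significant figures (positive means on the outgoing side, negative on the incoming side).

Applying the thin-lens equation to the first lens, 1/13 = 1/32 + 1/d_i1, which gives d_i1 = 21.895 cm.
Object distance for lens 2: d_o2 = 40.5 - 21.895 = 18.605 cm.
Applying the thin-lens equation again with f_2 = -14.5 cm and d_o2 = 18.605 cm gives d_i2 = -8.149 cm.

-8.15 cm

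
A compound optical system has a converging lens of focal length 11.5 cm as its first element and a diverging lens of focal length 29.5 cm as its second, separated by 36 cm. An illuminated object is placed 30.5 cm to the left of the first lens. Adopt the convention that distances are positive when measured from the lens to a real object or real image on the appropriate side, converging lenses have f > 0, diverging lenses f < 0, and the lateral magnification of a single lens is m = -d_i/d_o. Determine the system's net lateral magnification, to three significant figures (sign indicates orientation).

Applying the thin-lens equation to the first lens, 1/11.5 = 1/30.5 + 1/d_i1, which gives d_i1 = 18.461 cm.
Its lateral magnification is m_1 = -d_i1/d_o1 = -(18.461)/30.5 = -0.6053.
The intermediate image is 18.461 cm to the right of lens 1, so d_o2 = L - d_i1 = 36 - 18.461 = 17.539 cm.
Applying the thin-lens equation again with f_2 = -29.5 cm and d_o2 = 17.539 cm gives d_i2 = -11.000 cm.
m_2 = -(-11.000)/(17.539) = 0.6271.
Total m = m_1 x m_2 = (-0.6053)(0.6271) = -0.3796.

-0.380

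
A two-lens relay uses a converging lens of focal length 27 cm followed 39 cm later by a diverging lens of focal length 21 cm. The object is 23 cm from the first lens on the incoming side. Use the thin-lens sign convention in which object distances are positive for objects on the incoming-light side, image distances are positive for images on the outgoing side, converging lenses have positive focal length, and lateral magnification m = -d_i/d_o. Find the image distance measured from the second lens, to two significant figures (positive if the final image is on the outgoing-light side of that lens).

Lens 1: 1/d_i1 = 1/f_1 - 1/d_o1 = 1/27 - 1/23 = -0.00644 cm^-1, so d_i1 = -155.250 cm.
With d_i1 < 0 the first image is virtual and lies on the object side; the object distance for lens 2 is d_o2 = 39 - (-155.250) = 194.250 cm.
Lens 2: 1/d_i2 = 1/f_2 - 1/d_o2 = 1/(-21) - 1/(194.250) = -0.05277 cm^-1, so d_i2 = -18.951 cm.

-19 cm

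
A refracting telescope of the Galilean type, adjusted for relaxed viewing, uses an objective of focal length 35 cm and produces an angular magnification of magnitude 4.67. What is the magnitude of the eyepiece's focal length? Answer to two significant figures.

|M| = f_obj/|f_eye|, so |f_eye| = f_obj/|M| = 35/4.67 = 7.495 cm.
(The eyepiece is diverging, so its signed focal length is -7.495 cm.)

7.5 cm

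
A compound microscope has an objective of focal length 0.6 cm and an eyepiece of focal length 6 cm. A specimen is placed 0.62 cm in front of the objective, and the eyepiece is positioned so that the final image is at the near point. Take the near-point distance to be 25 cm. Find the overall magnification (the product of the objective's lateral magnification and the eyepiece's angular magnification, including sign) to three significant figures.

Objective: 1/d_i = 1/f_obj - 1/d_o = 1/0.6 - 1/0.62 = 0.05376 cm^-1, so d_i = 18.600 cm.
m_obj = -d_i/d_o = -18.600/0.62 = -30.000.
Eyepiece angular magnification (image at near point): M_eye = 1 + D/f_e = 1 + 25/6 = 5.167.
Overall M = m_obj x M_eye = (-30.000)(5.167) = -155.00.

-155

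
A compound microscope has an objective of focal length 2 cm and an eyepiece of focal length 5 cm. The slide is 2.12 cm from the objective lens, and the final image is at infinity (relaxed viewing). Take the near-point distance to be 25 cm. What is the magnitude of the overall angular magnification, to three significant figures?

83.3

Objective: 1/d_i = 1/f_obj - 1/d_o = 1/2 - 1/2.12 = 0.02830 cm^-1, so d_i = 35.333 cm.
m_obj = -d_i/d_o = -35.333/2.12 = -16.667.
Eyepiece angular magnification (image at infinity): M_eye = D/f_e = 25/5 = 5.000.
Overall M = m_obj x M_eye = (-16.667)(5.000) = -83.33.
|M| = 83.33.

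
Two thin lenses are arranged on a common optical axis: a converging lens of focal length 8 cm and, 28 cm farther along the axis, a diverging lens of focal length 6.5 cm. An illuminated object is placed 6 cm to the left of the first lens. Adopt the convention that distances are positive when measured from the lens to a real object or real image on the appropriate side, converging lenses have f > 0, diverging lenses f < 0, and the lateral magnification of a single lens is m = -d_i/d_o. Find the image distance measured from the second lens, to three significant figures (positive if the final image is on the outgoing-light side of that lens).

First lens: d_i1 = 1/(1/8 - 1/6) = -24.000 cm.
With d_i1 < 0 the first image is virtual and lies on the object side; the object distance for lens 2 is d_o2 = 28 - (-24.000) = 52.000 cm.
Second lens: d_i2 = 1/(1/(-6.5) - 1/(52.000)) = -5.778 cm.

-5.78 cm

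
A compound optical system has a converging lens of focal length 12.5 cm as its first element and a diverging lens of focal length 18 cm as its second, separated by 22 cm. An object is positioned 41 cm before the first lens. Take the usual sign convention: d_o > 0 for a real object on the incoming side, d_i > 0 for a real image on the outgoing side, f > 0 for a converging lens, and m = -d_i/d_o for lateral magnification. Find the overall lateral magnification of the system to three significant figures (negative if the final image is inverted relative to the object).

First lens: d_i1 = 1/(1/12.5 - 1/41) = 17.982 cm.
m_1 = -(17.982)/41 = -0.4386.
Object distance for lens 2: d_o2 = 22 - 17.982 = 4.018 cm.
Second lens: d_i2 = 1/(1/(-18) - 1/(4.018)) = -3.284 cm.
m_2 = -(-3.284)/(4.018) = 0.8175.
Overall magnification: m = m_1 m_2 = -0.3586.

-0.359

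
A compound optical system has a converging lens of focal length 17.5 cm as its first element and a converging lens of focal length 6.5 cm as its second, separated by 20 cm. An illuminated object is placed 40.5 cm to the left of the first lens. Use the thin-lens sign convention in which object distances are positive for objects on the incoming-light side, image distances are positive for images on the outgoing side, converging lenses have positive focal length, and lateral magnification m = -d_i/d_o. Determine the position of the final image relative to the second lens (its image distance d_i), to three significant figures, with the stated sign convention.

4.06 cm

First lens: d_i1 = 1/(1/17.5 - 1/40.5) = 30.815 cm.
Since 30.815 cm > 20 cm, the first image lies past the second lens and serves as a virtual object: d_o2 = L - d_i1 = -10.815 cm.
Second lens: d_i2 = 1/(1/6.5 - 1/(-10.815)) = 4.060 cm.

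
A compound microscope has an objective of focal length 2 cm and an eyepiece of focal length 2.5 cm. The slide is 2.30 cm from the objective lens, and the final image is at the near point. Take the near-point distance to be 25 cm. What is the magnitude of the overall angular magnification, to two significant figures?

73

Objective: 1/d_i = 1/f_obj - 1/d_o = 1/2 - 1/2.30 = 0.06522 cm^-1, so d_i = 15.333 cm.
m_obj = -d_i/d_o = -15.333/2.30 = -6.667.
Eyepiece angular magnification (image at near point): M_eye = 1 + D/f_e = 1 + 25/2.5 = 11.000.
Overall M = m_obj x M_eye = (-6.667)(11.000) = -73.33.
|M| = 73.33.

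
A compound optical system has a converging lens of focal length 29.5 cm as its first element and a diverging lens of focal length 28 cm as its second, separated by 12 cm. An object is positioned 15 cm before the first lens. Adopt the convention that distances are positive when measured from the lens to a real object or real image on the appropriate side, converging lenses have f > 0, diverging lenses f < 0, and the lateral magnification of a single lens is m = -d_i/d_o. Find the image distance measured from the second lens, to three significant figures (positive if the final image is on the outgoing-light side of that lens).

Lens 1: 1/d_i1 = 1/f_1 - 1/d_o1 = 1/29.5 - 1/15 = -0.03277 cm^-1, so d_i1 = -30.517 cm.
With d_i1 < 0 the first image is virtual and lies on the object side; the object distance for lens 2 is d_o2 = 12 - (-30.517) = 42.517 cm.
Lens 2: 1/d_i2 = 1/f_2 - 1/d_o2 = 1/(-28) - 1/(42.517) = -0.05923 cm^-1, so d_i2 = -16.882 cm.

-16.9 cm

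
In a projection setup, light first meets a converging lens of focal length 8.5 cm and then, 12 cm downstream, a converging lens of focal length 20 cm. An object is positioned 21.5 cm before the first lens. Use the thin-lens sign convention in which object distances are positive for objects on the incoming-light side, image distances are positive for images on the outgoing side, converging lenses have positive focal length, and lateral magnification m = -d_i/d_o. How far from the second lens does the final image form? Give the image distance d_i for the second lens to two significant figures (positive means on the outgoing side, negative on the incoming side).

First lens: d_i1 = 1/(1/8.5 - 1/21.5) = 14.058 cm.
Since 14.058 cm > 12 cm, the first image lies past the second lens and serves as a virtual object: d_o2 = L - d_i1 = -2.058 cm.
Second lens: d_i2 = 1/(1/20 - 1/(-2.058)) = 1.866 cm.

1.9 cm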